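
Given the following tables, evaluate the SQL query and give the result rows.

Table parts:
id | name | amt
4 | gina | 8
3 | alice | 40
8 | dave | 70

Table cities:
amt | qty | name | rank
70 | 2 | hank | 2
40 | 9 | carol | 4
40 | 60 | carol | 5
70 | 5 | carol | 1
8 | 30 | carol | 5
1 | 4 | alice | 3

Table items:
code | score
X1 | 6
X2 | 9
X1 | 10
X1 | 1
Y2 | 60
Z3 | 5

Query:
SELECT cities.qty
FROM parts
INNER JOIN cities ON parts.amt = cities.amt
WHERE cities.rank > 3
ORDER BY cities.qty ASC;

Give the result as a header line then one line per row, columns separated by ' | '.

== RESULT ==
cities.qty
9
30
60

Derivation:
After JOIN cities (5 rows):
parts.id | parts.name | parts.amt | cities.amt | cities.qty | cities.name | cities.rank
4 | gina | 8 | 8 | 30 | carol | 5
3 | alice | 40 | 40 | 9 | carol | 4
3 | alice | 40 | 40 | 60 | carol | 5
8 | dave | 70 | 70 | 2 | hank | 2
8 | dave | 70 | 70 | 5 | carol | 1
After WHERE (3 rows):
parts.id | parts.name | parts.amt | cities.amt | cities.qty | cities.name | cities.rank
4 | gina | 8 | 8 | 30 | carol | 5
3 | alice | 40 | 40 | 9 | carol | 4
3 | alice | 40 | 40 | 60 | carol | 5
After SELECT (3 rows):
cities.qty
30
9
60
After ORDER BY (3 rows):
cities.qty
9
30
60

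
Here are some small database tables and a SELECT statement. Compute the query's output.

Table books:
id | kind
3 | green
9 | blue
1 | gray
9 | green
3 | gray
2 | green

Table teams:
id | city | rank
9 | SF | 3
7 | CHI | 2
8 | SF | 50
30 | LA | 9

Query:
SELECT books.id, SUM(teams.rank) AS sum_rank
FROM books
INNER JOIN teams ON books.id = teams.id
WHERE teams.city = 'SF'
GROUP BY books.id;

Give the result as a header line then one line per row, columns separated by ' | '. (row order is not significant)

== RESULT ==
books.id | sum_rank
9 | 6

Derivation:
After JOIN teams (2 rows):
books.id | books.kind | teams.id | teams.city | teams.rank
9 | blue | 9 | SF | 3
9 | green | 9 | SF | 3
After WHERE (2 rows):
books.id | books.kind | teams.id | teams.city | teams.rank
9 | blue | 9 | SF | 3
9 | green | 9 | SF | 3
After GROUP BY (1 rows):
books.id | sum_rank
9 | 6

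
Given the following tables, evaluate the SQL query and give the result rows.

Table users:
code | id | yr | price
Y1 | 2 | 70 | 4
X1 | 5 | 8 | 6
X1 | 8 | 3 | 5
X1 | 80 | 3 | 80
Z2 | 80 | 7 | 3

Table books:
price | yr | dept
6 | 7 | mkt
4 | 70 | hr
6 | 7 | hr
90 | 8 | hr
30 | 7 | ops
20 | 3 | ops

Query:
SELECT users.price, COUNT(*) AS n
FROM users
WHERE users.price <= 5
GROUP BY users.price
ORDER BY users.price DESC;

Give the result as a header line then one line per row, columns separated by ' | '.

== RESULT ==
users.price | n
5 | 1
4 | 1
3 | 1

Derivation:
After WHERE (3 rows):
users.code | users.id | users.yr | users.price
Y1 | 2 | 70 | 4
X1 | 8 | 3 | 5
Z2 | 80 | 7 | 3
After GROUP BY (3 rows):
users.price | n
4 | 1
5 | 1
3 | 1
After ORDER BY (3 rows):
users.price | n
5 | 1
4 | 1
3 | 1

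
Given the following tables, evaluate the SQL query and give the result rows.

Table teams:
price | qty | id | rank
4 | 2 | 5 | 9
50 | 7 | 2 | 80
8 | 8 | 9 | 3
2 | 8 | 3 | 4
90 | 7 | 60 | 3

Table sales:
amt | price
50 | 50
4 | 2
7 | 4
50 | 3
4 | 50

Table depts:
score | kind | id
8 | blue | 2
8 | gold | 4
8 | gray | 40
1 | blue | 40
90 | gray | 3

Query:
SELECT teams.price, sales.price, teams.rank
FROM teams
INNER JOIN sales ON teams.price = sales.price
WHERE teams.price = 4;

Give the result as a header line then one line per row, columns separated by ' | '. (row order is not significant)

== RESULT ==
teams.price | sales.price | teams.rank
4 | 4 | 9

Derivation:
After JOIN sales (4 rows):
teams.price | teams.qty | teams.id | teams.rank | sales.amt | sales.price
4 | 2 | 5 | 9 | 7 | 4
50 | 7 | 2 | 80 | 50 | 50
50 | 7 | 2 | 80 | 4 | 50
2 | 8 | 3 | 4 | 4 | 2
After WHERE (1 rows):
teams.price | teams.qty | teams.id | teams.rank | sales.amt | sales.price
4 | 2 | 5 | 9 | 7 | 4
After SELECT (1 rows):
teams.price | sales.price | teams.rank
4 | 4 | 9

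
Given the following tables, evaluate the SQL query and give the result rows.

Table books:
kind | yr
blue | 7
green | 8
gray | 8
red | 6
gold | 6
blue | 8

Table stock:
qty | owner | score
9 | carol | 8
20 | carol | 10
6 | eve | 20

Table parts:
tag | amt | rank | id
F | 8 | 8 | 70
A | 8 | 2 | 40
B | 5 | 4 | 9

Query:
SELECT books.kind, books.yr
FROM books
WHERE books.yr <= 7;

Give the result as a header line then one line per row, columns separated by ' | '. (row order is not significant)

== RESULT ==
books.kind | books.yr
blue | 7
red | 6
gold | 6

Derivation:
After WHERE (3 rows):
books.kind | books.yr
blue | 7
red | 6
gold | 6
After SELECT (3 rows):
books.kind | books.yr
blue | 7
red | 6
gold | 6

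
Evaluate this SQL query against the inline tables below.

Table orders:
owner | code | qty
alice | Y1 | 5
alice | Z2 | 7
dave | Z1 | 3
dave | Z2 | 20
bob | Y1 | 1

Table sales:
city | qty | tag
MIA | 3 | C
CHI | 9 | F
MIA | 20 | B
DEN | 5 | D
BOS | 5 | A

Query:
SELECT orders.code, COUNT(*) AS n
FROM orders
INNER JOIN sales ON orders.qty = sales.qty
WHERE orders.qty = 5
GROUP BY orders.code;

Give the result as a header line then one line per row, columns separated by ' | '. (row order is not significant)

== RESULT ==
orders.code | n
Y1 | 2

Derivation:
After JOIN sales (4 rows):
orders.owner | orders.code | orders.qty | sales.city | sales.qty | sales.tag
alice | Y1 | 5 | DEN | 5 | D
alice | Y1 | 5 | BOS | 5 | A
dave | Z1 | 3 | MIA | 3 | C
dave | Z2 | 20 | MIA | 20 | B
After WHERE (2 rows):
orders.owner | orders.code | orders.qty | sales.city | sales.qty | sales.tag
alice | Y1 | 5 | DEN | 5 | D
alice | Y1 | 5 | BOS | 5 | A
After GROUP BY (1 rows):
orders.code | n
Y1 | 2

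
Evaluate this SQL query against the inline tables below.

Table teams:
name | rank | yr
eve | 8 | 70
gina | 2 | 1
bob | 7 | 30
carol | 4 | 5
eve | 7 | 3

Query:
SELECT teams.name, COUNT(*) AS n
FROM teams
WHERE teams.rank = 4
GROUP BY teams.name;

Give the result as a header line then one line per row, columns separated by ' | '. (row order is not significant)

== RESULT ==
teams.name | n
carol | 1

Derivation:
After WHERE (1 rows):
teams.name | teams.rank | teams.yr
carol | 4 | 5
After GROUP BY (1 rows):
teams.name | n
carol | 1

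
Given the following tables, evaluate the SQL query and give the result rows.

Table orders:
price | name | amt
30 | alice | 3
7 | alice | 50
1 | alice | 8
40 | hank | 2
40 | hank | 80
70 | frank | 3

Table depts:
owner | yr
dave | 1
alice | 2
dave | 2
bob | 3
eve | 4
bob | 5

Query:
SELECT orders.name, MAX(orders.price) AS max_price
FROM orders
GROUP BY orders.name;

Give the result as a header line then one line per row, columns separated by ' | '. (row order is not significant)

== RESULT ==
orders.name | max_price
alice | 30
hank | 40
frank | 70

Derivation:
After GROUP BY (3 rows):
orders.name | max_price
alice | 30
hank | 40
frank | 70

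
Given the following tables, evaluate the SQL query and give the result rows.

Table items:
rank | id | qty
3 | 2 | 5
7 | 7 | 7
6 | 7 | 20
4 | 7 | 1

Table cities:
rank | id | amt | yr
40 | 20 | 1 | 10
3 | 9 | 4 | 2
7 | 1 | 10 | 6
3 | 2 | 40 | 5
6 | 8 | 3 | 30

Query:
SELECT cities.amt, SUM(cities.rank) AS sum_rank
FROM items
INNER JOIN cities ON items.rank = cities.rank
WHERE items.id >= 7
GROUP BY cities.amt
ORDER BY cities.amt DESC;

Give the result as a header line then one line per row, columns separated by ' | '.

== RESULT ==
cities.amt | sum_rank
10 | 7
3 | 6

Derivation:
After JOIN cities (4 rows):
items.rank | items.id | items.qty | cities.rank | cities.id | cities.amt | cities.yr
3 | 2 | 5 | 3 | 9 | 4 | 2
3 | 2 | 5 | 3 | 2 | 40 | 5
7 | 7 | 7 | 7 | 1 | 10 | 6
6 | 7 | 20 | 6 | 8 | 3 | 30
After WHERE (2 rows):
items.rank | items.id | items.qty | cities.rank | cities.id | cities.amt | cities.yr
7 | 7 | 7 | 7 | 1 | 10 | 6
6 | 7 | 20 | 6 | 8 | 3 | 30
After GROUP BY (2 rows):
cities.amt | sum_rank
10 | 7
3 | 6
After ORDER BY (2 rows):
cities.amt | sum_rank
10 | 7
3 | 6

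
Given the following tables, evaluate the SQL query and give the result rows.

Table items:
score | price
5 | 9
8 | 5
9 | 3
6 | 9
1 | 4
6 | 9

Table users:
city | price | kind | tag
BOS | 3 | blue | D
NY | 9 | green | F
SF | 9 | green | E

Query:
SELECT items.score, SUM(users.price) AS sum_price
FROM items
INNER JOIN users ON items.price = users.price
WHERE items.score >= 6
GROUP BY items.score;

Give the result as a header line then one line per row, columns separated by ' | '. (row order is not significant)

== RESULT ==
items.score | sum_price
9 | 3
6 | 36

Derivation:
After JOIN users (7 rows):
items.score | items.price | users.city | users.price | users.kind | users.tag
5 | 9 | NY | 9 | green | F
5 | 9 | SF | 9 | green | E
9 | 3 | BOS | 3 | blue | D
6 | 9 | NY | 9 | green | F
6 | 9 | SF | 9 | green | E
6 | 9 | NY | 9 | green | F
6 | 9 | SF | 9 | green | E
After WHERE (5 rows):
items.score | items.price | users.city | users.price | users.kind | users.tag
9 | 3 | BOS | 3 | blue | D
6 | 9 | NY | 9 | green | F
6 | 9 | SF | 9 | green | E
6 | 9 | NY | 9 | green | F
6 | 9 | SF | 9 | green | E
After GROUP BY (2 rows):
items.score | sum_price
9 | 3
6 | 36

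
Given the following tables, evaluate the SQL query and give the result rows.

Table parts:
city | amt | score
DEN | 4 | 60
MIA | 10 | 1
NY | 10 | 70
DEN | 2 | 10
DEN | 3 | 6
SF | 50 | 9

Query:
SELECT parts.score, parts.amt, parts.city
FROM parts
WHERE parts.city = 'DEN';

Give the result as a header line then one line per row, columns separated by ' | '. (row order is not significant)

== RESULT ==
parts.score | parts.amt | parts.city
60 | 4 | DEN
10 | 2 | DEN
6 | 3 | DEN

Derivation:
After WHERE (3 rows):
parts.city | parts.amt | parts.score
DEN | 4 | 60
DEN | 2 | 10
DEN | 3 | 6
After SELECT (3 rows):
parts.score | parts.amt | parts.city
60 | 4 | DEN
10 | 2 | DEN
6 | 3 | DEN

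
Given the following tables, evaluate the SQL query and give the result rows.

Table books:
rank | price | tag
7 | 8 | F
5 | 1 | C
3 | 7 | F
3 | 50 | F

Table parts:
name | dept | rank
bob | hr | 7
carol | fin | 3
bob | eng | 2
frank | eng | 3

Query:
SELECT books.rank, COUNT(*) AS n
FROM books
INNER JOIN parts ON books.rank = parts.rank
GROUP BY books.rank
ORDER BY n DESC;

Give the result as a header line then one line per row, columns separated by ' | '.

== RESULT ==
books.rank | n
3 | 4
7 | 1

Derivation:
After JOIN parts (5 rows):
books.rank | books.price | books.tag | parts.name | parts.dept | parts.rank
7 | 8 | F | bob | hr | 7
3 | 7 | F | carol | fin | 3
3 | 7 | F | frank | eng | 3
3 | 50 | F | carol | fin | 3
3 | 50 | F | frank | eng | 3
After GROUP BY (2 rows):
books.rank | n
7 | 1
3 | 4
After ORDER BY (2 rows):
books.rank | n
3 | 4
7 | 1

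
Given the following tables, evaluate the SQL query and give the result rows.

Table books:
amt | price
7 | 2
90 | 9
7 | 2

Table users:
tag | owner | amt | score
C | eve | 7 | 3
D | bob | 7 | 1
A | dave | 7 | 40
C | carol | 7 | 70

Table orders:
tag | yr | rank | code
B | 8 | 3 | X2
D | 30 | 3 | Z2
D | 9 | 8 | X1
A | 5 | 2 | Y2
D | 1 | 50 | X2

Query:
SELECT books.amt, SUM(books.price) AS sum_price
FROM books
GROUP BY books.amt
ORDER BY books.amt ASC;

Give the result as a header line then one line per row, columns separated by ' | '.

== RESULT ==
books.amt | sum_price
7 | 4
90 | 9

Derivation:
After GROUP BY (2 rows):
books.amt | sum_price
7 | 4
90 | 9
After ORDER BY (2 rows):
books.amt | sum_price
7 | 4
90 | 9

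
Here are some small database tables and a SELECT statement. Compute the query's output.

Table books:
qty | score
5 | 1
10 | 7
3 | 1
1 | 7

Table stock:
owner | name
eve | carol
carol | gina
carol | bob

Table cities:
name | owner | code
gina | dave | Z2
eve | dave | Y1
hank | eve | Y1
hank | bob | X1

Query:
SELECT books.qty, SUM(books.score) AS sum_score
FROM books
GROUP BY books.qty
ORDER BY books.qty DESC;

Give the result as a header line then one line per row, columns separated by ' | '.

After GROUP BY (4 rows):
books.qty | sum_score
5 | 1
10 | 7
3 | 1
1 | 7
After ORDER BY (4 rows):
books.qty | sum_score
10 | 7
5 | 1
3 | 1
1 | 7

== RESULT ==
books.qty | sum_score
10 | 7
5 | 1
3 | 1
1 | 7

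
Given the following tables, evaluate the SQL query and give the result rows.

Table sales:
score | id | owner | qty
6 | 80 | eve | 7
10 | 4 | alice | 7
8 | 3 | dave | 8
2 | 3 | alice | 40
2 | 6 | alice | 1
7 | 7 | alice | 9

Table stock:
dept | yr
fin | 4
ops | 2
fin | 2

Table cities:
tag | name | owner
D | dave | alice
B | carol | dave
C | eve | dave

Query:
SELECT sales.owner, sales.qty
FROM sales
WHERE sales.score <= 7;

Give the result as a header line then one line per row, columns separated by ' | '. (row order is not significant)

After WHERE (4 rows):
sales.score | sales.id | sales.owner | sales.qty
6 | 80 | eve | 7
2 | 3 | alice | 40
2 | 6 | alice | 1
7 | 7 | alice | 9
After SELECT (4 rows):
sales.owner | sales.qty
eve | 7
alice | 40
alice | 1
alice | 9

== RESULT ==
sales.owner | sales.qty
eve | 7
alice | 40
alice | 1
alice | 9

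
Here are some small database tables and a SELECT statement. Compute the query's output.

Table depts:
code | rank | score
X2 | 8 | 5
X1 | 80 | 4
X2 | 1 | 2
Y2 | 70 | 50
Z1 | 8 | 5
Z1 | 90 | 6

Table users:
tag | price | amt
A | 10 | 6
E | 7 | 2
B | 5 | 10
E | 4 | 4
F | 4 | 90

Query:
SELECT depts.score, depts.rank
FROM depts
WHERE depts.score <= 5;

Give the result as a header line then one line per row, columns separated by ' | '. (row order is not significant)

== RESULT ==
depts.score | depts.rank
5 | 8
4 | 80
2 | 1
5 | 8

Derivation:
After WHERE (4 rows):
depts.code | depts.rank | depts.score
X2 | 8 | 5
X1 | 80 | 4
X2 | 1 | 2
Z1 | 8 | 5
After SELECT (4 rows):
depts.score | depts.rank
5 | 8
4 | 80
2 | 1
5 | 8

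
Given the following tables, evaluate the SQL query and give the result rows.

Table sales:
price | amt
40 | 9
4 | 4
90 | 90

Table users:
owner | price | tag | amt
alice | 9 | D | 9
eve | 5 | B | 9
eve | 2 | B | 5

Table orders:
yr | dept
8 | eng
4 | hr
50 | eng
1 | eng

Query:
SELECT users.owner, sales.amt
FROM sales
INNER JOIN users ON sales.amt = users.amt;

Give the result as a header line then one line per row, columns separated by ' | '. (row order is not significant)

After JOIN users (2 rows):
sales.price | sales.amt | users.owner | users.price | users.tag | users.amt
40 | 9 | alice | 9 | D | 9
40 | 9 | eve | 5 | B | 9
After SELECT (2 rows):
users.owner | sales.amt
alice | 9
eve | 9

== RESULT ==
users.owner | sales.amt
alice | 9
eve | 9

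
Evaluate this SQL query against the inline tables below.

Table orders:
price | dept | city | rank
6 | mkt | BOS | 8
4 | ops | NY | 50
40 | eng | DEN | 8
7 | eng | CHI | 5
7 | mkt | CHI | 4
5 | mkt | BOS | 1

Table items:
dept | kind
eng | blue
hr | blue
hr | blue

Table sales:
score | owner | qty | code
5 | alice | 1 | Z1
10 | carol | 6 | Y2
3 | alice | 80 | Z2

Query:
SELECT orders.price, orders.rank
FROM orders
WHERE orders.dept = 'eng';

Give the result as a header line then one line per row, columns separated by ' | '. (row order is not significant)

== RESULT ==
orders.price | orders.rank
40 | 8
7 | 5

Derivation:
After WHERE (2 rows):
orders.price | orders.dept | orders.city | orders.rank
40 | eng | DEN | 8
7 | eng | CHI | 5
After SELECT (2 rows):
orders.price | orders.rank
40 | 8
7 | 5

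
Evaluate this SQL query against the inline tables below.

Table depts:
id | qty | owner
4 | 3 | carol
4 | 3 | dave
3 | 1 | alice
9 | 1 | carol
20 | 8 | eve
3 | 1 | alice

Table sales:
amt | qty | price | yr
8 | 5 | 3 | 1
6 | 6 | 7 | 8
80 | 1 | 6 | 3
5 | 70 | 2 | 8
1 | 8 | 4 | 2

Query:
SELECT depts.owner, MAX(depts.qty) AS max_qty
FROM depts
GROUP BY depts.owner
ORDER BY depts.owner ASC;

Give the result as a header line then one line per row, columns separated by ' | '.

After GROUP BY (4 rows):
depts.owner | max_qty
carol | 3
dave | 3
alice | 1
eve | 8
After ORDER BY (4 rows):
depts.owner | max_qty
alice | 1
carol | 3
dave | 3
eve | 8

== RESULT ==
depts.owner | max_qty
alice | 1
carol | 3
dave | 3
eve | 8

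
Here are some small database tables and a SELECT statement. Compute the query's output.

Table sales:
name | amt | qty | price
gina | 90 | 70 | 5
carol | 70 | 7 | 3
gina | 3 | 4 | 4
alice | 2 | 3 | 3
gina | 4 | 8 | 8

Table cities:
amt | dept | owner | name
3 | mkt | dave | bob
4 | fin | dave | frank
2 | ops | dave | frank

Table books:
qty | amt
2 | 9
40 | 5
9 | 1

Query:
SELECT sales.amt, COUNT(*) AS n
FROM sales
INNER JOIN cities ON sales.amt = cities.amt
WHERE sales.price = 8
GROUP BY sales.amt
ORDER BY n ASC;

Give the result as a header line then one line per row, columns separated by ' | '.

After JOIN cities (3 rows):
sales.name | sales.amt | sales.qty | sales.price | cities.amt | cities.dept | cities.owner | cities.name
gina | 3 | 4 | 4 | 3 | mkt | dave | bob
alice | 2 | 3 | 3 | 2 | ops | dave | frank
gina | 4 | 8 | 8 | 4 | fin | dave | frank
After WHERE (1 rows):
sales.name | sales.amt | sales.qty | sales.price | cities.amt | cities.dept | cities.owner | cities.name
gina | 4 | 8 | 8 | 4 | fin | dave | frank
After GROUP BY (1 rows):
sales.amt | n
4 | 1
After ORDER BY (1 rows):
sales.amt | n
4 | 1

== RESULT ==
sales.amt | n
4 | 1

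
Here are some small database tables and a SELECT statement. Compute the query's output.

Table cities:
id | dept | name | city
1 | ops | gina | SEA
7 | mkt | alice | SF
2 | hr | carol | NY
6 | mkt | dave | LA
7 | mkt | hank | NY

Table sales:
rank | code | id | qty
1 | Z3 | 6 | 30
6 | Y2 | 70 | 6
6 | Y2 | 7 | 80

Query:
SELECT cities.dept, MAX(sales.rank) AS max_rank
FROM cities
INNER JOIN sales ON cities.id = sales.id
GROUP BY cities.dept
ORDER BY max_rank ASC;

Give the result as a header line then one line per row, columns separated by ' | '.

== RESULT ==
cities.dept | max_rank
mkt | 6

Derivation:
After JOIN sales (3 rows):
cities.id | cities.dept | cities.name | cities.city | sales.rank | sales.code | sales.id | sales.qty
7 | mkt | alice | SF | 6 | Y2 | 7 | 80
6 | mkt | dave | LA | 1 | Z3 | 6 | 30
7 | mkt | hank | NY | 6 | Y2 | 7 | 80
After GROUP BY (1 rows):
cities.dept | max_rank
mkt | 6
After ORDER BY (1 rows):
cities.dept | max_rank
mkt | 6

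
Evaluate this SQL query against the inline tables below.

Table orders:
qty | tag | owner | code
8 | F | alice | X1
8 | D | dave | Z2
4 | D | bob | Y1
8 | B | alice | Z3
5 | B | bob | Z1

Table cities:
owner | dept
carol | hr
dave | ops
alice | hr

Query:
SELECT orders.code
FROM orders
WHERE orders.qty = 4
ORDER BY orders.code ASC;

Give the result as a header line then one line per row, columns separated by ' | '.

== RESULT ==
orders.code
Y1

Derivation:
After WHERE (1 rows):
orders.qty | orders.tag | orders.owner | orders.code
4 | D | bob | Y1
After SELECT (1 rows):
orders.code
Y1
After ORDER BY (1 rows):
orders.code
Y1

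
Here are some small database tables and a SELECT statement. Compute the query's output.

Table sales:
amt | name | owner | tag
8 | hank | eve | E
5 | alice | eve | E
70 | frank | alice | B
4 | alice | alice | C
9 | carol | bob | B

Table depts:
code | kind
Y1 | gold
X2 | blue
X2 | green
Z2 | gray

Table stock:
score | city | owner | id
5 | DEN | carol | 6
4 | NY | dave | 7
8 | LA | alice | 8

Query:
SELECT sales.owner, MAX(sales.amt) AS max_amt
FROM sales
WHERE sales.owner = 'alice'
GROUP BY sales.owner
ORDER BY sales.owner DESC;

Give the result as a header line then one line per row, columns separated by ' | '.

== RESULT ==
sales.owner | max_amt
alice | 70

Derivation:
After WHERE (2 rows):
sales.amt | sales.name | sales.owner | sales.tag
70 | frank | alice | B
4 | alice | alice | C
After GROUP BY (1 rows):
sales.owner | max_amt
alice | 70
After ORDER BY (1 rows):
sales.owner | max_amt
alice | 70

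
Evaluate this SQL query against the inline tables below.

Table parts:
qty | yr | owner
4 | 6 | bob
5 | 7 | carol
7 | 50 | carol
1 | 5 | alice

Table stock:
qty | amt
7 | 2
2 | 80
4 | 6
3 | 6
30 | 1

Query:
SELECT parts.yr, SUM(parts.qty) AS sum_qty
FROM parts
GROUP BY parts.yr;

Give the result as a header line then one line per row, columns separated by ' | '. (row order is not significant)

== RESULT ==
parts.yr | sum_qty
6 | 4
7 | 5
50 | 7
5 | 1

Derivation:
After GROUP BY (4 rows):
parts.yr | sum_qty
6 | 4
7 | 5
50 | 7
5 | 1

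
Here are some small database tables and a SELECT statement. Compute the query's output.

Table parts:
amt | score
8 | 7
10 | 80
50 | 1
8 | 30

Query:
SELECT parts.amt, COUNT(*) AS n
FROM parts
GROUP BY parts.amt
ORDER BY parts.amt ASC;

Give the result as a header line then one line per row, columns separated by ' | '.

== RESULT ==
parts.amt | n
8 | 2
10 | 1
50 | 1

Derivation:
After GROUP BY (3 rows):
parts.amt | n
8 | 2
10 | 1
50 | 1
After ORDER BY (3 rows):
parts.amt | n
8 | 2
10 | 1
50 | 1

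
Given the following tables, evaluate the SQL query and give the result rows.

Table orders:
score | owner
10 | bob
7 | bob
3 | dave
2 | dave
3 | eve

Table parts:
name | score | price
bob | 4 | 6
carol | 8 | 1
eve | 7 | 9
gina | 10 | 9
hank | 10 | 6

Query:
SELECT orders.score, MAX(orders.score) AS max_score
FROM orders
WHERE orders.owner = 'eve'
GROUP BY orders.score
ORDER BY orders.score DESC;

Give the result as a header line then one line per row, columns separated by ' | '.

== RESULT ==
orders.score | max_score
3 | 3

Derivation:
After WHERE (1 rows):
orders.score | orders.owner
3 | eve
After GROUP BY (1 rows):
orders.score | max_score
3 | 3
After ORDER BY (1 rows):
orders.score | max_score
3 | 3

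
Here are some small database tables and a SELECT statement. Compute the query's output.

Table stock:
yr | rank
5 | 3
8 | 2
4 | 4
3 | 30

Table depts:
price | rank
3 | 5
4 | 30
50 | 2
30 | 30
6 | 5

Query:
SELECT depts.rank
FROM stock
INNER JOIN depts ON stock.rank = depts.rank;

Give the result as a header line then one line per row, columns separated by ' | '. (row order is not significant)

After JOIN depts (3 rows):
stock.yr | stock.rank | depts.price | depts.rank
8 | 2 | 50 | 2
3 | 30 | 4 | 30
3 | 30 | 30 | 30
After SELECT (3 rows):
depts.rank
2
30
30

== RESULT ==
depts.rank
2
30
30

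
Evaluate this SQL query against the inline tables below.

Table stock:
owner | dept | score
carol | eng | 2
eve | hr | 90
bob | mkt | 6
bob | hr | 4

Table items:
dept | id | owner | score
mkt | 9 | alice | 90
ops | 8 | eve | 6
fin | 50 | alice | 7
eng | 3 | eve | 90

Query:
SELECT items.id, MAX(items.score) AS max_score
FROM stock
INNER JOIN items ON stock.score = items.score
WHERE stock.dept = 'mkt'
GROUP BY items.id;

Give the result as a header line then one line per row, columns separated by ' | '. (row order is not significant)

== RESULT ==
items.id | max_score
8 | 6

Derivation:
After JOIN items (3 rows):
stock.owner | stock.dept | stock.score | items.dept | items.id | items.owner | items.score
eve | hr | 90 | mkt | 9 | alice | 90
eve | hr | 90 | eng | 3 | eve | 90
bob | mkt | 6 | ops | 8 | eve | 6
After WHERE (1 rows):
stock.owner | stock.dept | stock.score | items.dept | items.id | items.owner | items.score
bob | mkt | 6 | ops | 8 | eve | 6
After GROUP BY (1 rows):
items.id | max_score
8 | 6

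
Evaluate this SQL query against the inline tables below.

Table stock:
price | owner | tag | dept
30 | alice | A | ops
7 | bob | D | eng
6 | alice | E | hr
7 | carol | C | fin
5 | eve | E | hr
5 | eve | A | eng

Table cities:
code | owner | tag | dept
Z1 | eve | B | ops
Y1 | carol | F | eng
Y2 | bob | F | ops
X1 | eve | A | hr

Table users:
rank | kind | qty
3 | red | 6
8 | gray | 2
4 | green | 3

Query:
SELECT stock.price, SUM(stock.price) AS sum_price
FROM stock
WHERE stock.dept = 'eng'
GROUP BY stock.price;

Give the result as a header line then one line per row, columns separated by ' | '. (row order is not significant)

== RESULT ==
stock.price | sum_price
7 | 7
5 | 5

Derivation:
After WHERE (2 rows):
stock.price | stock.owner | stock.tag | stock.dept
7 | bob | D | eng
5 | eve | A | eng
After GROUP BY (2 rows):
stock.price | sum_price
7 | 7
5 | 5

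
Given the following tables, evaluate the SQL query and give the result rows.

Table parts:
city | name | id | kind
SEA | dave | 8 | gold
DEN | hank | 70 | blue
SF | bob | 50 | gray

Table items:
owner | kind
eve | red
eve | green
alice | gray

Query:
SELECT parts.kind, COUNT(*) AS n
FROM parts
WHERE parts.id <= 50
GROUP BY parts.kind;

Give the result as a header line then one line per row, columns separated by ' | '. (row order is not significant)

== RESULT ==
parts.kind | n
gold | 1
gray | 1

Derivation:
After WHERE (2 rows):
parts.city | parts.name | parts.id | parts.kind
SEA | dave | 8 | gold
SF | bob | 50 | gray
After GROUP BY (2 rows):
parts.kind | n
gold | 1
gray | 1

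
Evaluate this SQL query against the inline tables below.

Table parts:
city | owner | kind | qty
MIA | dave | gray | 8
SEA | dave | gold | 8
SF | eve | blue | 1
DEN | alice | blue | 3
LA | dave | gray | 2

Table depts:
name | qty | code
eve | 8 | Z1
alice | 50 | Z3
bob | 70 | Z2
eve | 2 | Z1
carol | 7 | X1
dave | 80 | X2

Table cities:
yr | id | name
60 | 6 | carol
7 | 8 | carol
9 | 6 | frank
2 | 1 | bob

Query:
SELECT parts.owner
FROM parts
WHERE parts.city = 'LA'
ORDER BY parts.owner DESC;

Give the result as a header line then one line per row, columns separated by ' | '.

After WHERE (1 rows):
parts.city | parts.owner | parts.kind | parts.qty
LA | dave | gray | 2
After SELECT (1 rows):
parts.owner
dave
After ORDER BY (1 rows):
parts.owner
dave

== RESULT ==
parts.owner
dave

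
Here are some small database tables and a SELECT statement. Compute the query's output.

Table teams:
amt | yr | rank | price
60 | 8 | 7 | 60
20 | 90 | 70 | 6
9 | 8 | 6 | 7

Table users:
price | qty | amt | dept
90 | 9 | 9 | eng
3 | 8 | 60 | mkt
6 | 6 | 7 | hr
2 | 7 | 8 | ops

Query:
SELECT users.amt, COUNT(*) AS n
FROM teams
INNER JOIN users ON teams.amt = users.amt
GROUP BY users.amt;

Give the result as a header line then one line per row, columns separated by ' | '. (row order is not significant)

After JOIN users (2 rows):
teams.amt | teams.yr | teams.rank | teams.price | users.price | users.qty | users.amt | users.dept
60 | 8 | 7 | 60 | 3 | 8 | 60 | mkt
9 | 8 | 6 | 7 | 90 | 9 | 9 | eng
After GROUP BY (2 rows):
users.amt | n
60 | 1
9 | 1

== RESULT ==
users.amt | n
60 | 1
9 | 1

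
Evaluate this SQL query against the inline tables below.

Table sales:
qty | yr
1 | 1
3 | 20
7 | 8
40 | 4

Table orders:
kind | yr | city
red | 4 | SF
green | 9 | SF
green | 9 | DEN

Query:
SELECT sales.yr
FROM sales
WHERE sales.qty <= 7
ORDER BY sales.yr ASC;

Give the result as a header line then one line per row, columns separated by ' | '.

After WHERE (3 rows):
sales.qty | sales.yr
1 | 1
3 | 20
7 | 8
After SELECT (3 rows):
sales.yr
1
20
8
After ORDER BY (3 rows):
sales.yr
1
8
20

== RESULT ==
sales.yr
1
8
20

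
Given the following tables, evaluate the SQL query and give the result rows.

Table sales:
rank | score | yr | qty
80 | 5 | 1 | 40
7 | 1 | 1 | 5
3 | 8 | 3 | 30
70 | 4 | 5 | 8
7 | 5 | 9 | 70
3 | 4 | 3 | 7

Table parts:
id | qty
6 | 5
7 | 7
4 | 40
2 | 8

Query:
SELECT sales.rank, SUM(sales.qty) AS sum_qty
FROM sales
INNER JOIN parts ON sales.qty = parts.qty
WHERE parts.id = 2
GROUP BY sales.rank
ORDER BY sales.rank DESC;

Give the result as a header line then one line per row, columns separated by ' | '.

== RESULT ==
sales.rank | sum_qty
70 | 8

Derivation:
After JOIN parts (4 rows):
sales.rank | sales.score | sales.yr | sales.qty | parts.id | parts.qty
80 | 5 | 1 | 40 | 4 | 40
7 | 1 | 1 | 5 | 6 | 5
70 | 4 | 5 | 8 | 2 | 8
3 | 4 | 3 | 7 | 7 | 7
After WHERE (1 rows):
sales.rank | sales.score | sales.yr | sales.qty | parts.id | parts.qty
70 | 4 | 5 | 8 | 2 | 8
After GROUP BY (1 rows):
sales.rank | sum_qty
70 | 8
After ORDER BY (1 rows):
sales.rank | sum_qty
70 | 8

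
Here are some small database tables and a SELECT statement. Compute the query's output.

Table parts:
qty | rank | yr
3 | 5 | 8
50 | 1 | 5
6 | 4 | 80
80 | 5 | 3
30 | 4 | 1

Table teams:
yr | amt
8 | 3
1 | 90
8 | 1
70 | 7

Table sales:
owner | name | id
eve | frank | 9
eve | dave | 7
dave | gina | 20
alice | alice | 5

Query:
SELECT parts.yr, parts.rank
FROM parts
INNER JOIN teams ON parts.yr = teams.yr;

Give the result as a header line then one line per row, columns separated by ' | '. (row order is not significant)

After JOIN teams (3 rows):
parts.qty | parts.rank | parts.yr | teams.yr | teams.amt
3 | 5 | 8 | 8 | 3
3 | 5 | 8 | 8 | 1
30 | 4 | 1 | 1 | 90
After SELECT (3 rows):
parts.yr | parts.rank
8 | 5
8 | 5
1 | 4

== RESULT ==
parts.yr | parts.rank
8 | 5
8 | 5
1 | 4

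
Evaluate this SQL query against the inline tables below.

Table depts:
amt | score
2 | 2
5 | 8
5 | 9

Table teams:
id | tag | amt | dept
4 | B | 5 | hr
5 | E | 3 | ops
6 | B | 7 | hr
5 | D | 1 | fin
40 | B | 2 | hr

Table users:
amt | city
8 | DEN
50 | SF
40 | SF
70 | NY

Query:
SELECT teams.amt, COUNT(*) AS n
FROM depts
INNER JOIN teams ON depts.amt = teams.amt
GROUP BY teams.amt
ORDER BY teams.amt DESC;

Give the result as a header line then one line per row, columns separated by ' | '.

After JOIN teams (3 rows):
depts.amt | depts.score | teams.id | teams.tag | teams.amt | teams.dept
2 | 2 | 40 | B | 2 | hr
5 | 8 | 4 | B | 5 | hr
5 | 9 | 4 | B | 5 | hr
After GROUP BY (2 rows):
teams.amt | n
2 | 1
5 | 2
After ORDER BY (2 rows):
teams.amt | n
5 | 2
2 | 1

== RESULT ==
teams.amt | n
5 | 2
2 | 1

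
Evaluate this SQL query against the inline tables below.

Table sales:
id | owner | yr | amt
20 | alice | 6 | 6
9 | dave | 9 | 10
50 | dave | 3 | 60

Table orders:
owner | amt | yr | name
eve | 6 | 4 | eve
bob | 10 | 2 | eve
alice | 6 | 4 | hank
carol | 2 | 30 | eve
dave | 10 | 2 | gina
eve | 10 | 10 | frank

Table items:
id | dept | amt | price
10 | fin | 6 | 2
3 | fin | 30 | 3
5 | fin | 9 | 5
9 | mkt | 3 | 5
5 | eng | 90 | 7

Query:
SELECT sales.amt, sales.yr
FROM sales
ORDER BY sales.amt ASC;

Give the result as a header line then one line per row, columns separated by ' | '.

After SELECT (3 rows):
sales.amt | sales.yr
6 | 6
10 | 9
60 | 3
After ORDER BY (3 rows):
sales.amt | sales.yr
6 | 6
10 | 9
60 | 3

== RESULT ==
sales.amt | sales.yr
6 | 6
10 | 9
60 | 3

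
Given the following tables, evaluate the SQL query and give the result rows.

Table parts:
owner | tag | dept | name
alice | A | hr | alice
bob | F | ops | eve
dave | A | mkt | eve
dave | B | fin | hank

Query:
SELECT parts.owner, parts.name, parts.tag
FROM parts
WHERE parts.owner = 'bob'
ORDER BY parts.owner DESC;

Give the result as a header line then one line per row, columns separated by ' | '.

== RESULT ==
parts.owner | parts.name | parts.tag
bob | eve | F

Derivation:
After WHERE (1 rows):
parts.owner | parts.tag | parts.dept | parts.name
bob | F | ops | eve
After SELECT (1 rows):
parts.owner | parts.name | parts.tag
bob | eve | F
After ORDER BY (1 rows):
parts.owner | parts.name | parts.tag
bob | eve | F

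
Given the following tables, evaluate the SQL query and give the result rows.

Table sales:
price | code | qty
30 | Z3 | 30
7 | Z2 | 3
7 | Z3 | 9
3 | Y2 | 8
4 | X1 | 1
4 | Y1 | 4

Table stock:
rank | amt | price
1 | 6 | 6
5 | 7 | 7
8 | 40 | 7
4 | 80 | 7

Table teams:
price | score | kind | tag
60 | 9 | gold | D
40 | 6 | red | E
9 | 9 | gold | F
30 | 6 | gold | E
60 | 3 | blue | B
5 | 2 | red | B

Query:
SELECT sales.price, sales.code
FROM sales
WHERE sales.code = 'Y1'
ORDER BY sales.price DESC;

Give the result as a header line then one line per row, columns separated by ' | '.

== RESULT ==
sales.price | sales.code
4 | Y1

Derivation:
After WHERE (1 rows):
sales.price | sales.code | sales.qty
4 | Y1 | 4
After SELECT (1 rows):
sales.price | sales.code
4 | Y1
After ORDER BY (1 rows):
sales.price | sales.code
4 | Y1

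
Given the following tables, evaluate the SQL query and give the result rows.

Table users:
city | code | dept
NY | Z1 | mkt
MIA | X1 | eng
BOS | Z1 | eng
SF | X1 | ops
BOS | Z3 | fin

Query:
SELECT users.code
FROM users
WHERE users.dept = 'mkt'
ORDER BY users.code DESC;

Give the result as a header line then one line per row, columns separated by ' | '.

After WHERE (1 rows):
users.city | users.code | users.dept
NY | Z1 | mkt
After SELECT (1 rows):
users.code
Z1
After ORDER BY (1 rows):
users.code
Z1

== RESULT ==
users.code
Z1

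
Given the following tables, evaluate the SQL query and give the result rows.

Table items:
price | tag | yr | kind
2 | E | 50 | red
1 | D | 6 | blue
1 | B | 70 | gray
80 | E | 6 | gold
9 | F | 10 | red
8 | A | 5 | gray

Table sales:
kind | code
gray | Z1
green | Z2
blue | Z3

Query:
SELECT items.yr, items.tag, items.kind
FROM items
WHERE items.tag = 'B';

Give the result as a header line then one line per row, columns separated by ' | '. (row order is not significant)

After WHERE (1 rows):
items.price | items.tag | items.yr | items.kind
1 | B | 70 | gray
After SELECT (1 rows):
items.yr | items.tag | items.kind
70 | B | gray

== RESULT ==
items.yr | items.tag | items.kind
70 | B | gray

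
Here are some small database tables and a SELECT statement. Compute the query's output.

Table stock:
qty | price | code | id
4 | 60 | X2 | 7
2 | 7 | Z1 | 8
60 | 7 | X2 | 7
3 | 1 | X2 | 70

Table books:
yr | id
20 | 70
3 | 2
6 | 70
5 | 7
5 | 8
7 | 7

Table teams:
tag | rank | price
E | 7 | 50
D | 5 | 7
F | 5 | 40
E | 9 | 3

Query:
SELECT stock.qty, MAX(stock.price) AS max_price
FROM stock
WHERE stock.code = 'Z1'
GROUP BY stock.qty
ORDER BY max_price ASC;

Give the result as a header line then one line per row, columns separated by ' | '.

== RESULT ==
stock.qty | max_price
2 | 7

Derivation:
After WHERE (1 rows):
stock.qty | stock.price | stock.code | stock.id
2 | 7 | Z1 | 8
After GROUP BY (1 rows):
stock.qty | max_price
2 | 7
After ORDER BY (1 rows):
stock.qty | max_price
2 | 7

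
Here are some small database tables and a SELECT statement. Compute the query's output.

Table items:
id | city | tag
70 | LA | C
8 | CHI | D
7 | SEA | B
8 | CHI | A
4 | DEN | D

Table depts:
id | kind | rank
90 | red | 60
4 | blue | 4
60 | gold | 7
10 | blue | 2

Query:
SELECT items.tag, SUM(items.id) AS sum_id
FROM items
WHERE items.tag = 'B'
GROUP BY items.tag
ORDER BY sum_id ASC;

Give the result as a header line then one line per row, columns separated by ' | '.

After WHERE (1 rows):
items.id | items.city | items.tag
7 | SEA | B
After GROUP BY (1 rows):
items.tag | sum_id
B | 7
After ORDER BY (1 rows):
items.tag | sum_id
B | 7

== RESULT ==
items.tag | sum_id
B | 7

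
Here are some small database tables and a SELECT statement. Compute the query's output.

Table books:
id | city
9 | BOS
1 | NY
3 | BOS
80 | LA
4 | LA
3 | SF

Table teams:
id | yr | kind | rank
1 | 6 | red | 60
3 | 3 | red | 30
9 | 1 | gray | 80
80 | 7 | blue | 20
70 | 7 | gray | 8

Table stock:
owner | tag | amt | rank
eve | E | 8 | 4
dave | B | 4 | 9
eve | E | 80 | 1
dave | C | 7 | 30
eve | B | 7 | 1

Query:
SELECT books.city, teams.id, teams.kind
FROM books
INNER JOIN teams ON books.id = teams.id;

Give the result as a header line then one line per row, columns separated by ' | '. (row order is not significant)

== RESULT ==
books.city | teams.id | teams.kind
BOS | 9 | gray
NY | 1 | red
BOS | 3 | red
LA | 80 | blue
SF | 3 | red

Derivation:
After JOIN teams (5 rows):
books.id | books.city | teams.id | teams.yr | teams.kind | teams.rank
9 | BOS | 9 | 1 | gray | 80
1 | NY | 1 | 6 | red | 60
3 | BOS | 3 | 3 | red | 30
80 | LA | 80 | 7 | blue | 20
3 | SF | 3 | 3 | red | 30
After SELECT (5 rows):
books.city | teams.id | teams.kind
BOS | 9 | gray
NY | 1 | red
BOS | 3 | red
LA | 80 | blue
SF | 3 | red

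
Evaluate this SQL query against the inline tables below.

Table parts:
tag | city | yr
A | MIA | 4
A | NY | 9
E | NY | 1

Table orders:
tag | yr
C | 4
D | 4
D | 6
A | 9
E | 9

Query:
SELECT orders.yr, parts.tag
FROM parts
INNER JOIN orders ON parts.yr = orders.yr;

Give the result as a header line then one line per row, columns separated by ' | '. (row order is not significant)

== RESULT ==
orders.yr | parts.tag
4 | A
4 | A
9 | A
9 | A

Derivation:
After JOIN orders (4 rows):
parts.tag | parts.city | parts.yr | orders.tag | orders.yr
A | MIA | 4 | C | 4
A | MIA | 4 | D | 4
A | NY | 9 | A | 9
A | NY | 9 | E | 9
After SELECT (4 rows):
orders.yr | parts.tag
4 | A
4 | A
9 | A
9 | A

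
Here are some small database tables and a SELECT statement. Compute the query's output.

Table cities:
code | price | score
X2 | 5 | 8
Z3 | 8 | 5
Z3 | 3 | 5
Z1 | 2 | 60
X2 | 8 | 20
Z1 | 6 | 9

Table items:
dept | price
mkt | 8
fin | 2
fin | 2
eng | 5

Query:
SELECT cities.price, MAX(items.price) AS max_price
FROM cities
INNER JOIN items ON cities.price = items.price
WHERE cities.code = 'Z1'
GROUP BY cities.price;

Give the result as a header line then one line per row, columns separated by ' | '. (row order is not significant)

After JOIN items (5 rows):
cities.code | cities.price | cities.score | items.dept | items.price
X2 | 5 | 8 | eng | 5
Z3 | 8 | 5 | mkt | 8
Z1 | 2 | 60 | fin | 2
Z1 | 2 | 60 | fin | 2
X2 | 8 | 20 | mkt | 8
After WHERE (2 rows):
cities.code | cities.price | cities.score | items.dept | items.price
Z1 | 2 | 60 | fin | 2
Z1 | 2 | 60 | fin | 2
After GROUP BY (1 rows):
cities.price | max_price
2 | 2

== RESULT ==
cities.price | max_price
2 | 2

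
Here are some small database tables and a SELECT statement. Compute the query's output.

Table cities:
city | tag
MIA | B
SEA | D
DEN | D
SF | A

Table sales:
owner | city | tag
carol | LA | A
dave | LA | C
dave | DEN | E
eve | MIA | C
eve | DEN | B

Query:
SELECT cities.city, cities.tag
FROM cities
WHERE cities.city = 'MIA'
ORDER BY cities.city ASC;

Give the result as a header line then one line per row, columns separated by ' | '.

== RESULT ==
cities.city | cities.tag
MIA | B

Derivation:
After WHERE (1 rows):
cities.city | cities.tag
MIA | B
After SELECT (1 rows):
cities.city | cities.tag
MIA | B
After ORDER BY (1 rows):
cities.city | cities.tag
MIA | B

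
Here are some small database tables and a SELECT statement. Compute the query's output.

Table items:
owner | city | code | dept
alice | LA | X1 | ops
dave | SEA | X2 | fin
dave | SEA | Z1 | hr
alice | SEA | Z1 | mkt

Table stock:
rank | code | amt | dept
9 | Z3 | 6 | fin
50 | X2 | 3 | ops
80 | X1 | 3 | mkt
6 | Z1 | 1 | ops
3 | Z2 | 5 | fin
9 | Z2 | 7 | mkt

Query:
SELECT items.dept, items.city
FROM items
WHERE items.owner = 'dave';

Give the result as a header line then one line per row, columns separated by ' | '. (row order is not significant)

== RESULT ==
items.dept | items.city
fin | SEA
hr | SEA

Derivation:
After WHERE (2 rows):
items.owner | items.city | items.code | items.dept
dave | SEA | X2 | fin
dave | SEA | Z1 | hr
After SELECT (2 rows):
items.dept | items.city
fin | SEA
hr | SEA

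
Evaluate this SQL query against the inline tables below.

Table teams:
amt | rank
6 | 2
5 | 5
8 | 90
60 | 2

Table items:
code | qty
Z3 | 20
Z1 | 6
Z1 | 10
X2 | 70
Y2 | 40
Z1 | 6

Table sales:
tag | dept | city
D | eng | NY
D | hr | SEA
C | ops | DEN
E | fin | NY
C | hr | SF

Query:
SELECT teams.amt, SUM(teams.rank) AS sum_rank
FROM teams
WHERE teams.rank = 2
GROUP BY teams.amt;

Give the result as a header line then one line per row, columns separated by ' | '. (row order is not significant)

After WHERE (2 rows):
teams.amt | teams.rank
6 | 2
60 | 2
After GROUP BY (2 rows):
teams.amt | sum_rank
6 | 2
60 | 2

== RESULT ==
teams.amt | sum_rank
6 | 2
60 | 2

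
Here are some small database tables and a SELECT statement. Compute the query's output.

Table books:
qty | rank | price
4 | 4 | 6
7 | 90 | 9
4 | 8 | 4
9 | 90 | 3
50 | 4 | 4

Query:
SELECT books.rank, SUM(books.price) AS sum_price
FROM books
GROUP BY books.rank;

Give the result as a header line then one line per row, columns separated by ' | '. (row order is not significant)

After GROUP BY (3 rows):
books.rank | sum_price
4 | 10
90 | 12
8 | 4

== RESULT ==
books.rank | sum_price
4 | 10
90 | 12
8 | 4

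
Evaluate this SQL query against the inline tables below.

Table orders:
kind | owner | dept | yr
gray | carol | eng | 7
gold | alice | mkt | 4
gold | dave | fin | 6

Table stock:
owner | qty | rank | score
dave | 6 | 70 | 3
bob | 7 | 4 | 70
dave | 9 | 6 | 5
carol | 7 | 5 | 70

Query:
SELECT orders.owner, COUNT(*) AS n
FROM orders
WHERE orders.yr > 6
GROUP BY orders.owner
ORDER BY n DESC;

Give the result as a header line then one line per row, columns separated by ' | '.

== RESULT ==
orders.owner | n
carol | 1

Derivation:
After WHERE (1 rows):
orders.kind | orders.owner | orders.dept | orders.yr
gray | carol | eng | 7
After GROUP BY (1 rows):
orders.owner | n
carol | 1
After ORDER BY (1 rows):
orders.owner | n
carol | 1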